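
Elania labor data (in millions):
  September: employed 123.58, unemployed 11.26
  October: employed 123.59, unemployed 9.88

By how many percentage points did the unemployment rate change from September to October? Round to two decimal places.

The unemployment rate changed by −0.95 percentage points.

September: labor force = 123.58 + 11.26 = 134.84; u = 11.26/134.84 = 8.35%.
October: labor force = 123.59 + 9.88 = 133.47; u = 9.88/133.47 = 7.40%.
Change = 7.40% − 8.35% = −0.95 pp.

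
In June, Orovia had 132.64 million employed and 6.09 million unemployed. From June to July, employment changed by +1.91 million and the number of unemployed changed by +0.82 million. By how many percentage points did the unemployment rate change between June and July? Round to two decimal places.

June: labor force = 132.64 + 6.09 = 138.73; u = 6.09/138.73 = 4.39%.
July: labor force = 134.55 + 6.91 = 141.46; u = 6.91/141.46 = 4.88%.
Change = 4.88% − 4.39% = +0.49 pp.

The unemployment rate changed by +0.49 percentage points.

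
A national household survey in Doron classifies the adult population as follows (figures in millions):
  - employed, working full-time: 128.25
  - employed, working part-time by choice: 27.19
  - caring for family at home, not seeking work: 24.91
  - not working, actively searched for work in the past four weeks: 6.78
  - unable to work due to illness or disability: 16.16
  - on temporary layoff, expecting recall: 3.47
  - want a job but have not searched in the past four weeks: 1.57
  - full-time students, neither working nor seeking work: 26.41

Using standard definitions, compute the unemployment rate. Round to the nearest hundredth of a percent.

Unemployment rate ≈ 6.19%.

Employed = 128.25 + 27.19 = 155.44 million.
Unemployed = 6.78 + 3.47 = 10.25 million (jobless and actively searching, or on temporary layoff).
Labor force = 155.44 + 10.25 = 165.69 million.
Unemployment rate = 10.25 / 165.69 = 6.19%.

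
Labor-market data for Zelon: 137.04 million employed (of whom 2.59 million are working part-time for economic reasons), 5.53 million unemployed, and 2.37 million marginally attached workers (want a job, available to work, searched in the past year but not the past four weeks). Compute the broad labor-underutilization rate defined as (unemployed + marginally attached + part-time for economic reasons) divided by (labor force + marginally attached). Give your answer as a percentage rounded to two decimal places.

Broad underutilization rate ≈ 7.24%.

Labor force = 137.04 + 5.53 = 142.57 million.
Numerator = 5.53 + 2.37 + 2.59 = 10.49 million.
Denominator = 142.57 + 2.37 = 144.94 million.
Broad rate = 10.49 / 144.94 = 7.24%.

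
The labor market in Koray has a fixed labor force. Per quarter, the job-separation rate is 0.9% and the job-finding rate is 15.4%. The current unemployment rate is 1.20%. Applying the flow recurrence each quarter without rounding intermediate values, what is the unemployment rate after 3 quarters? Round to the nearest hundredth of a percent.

With a fixed labor force, u_{t+1} = u_t + s·(1−u_t) − f·u_t = u_t·(1−s−f) + s.
Here 1−s−f = 0.837 and s = 0.009.
u_1 = 0.012000 × 0.837 + 0.009 = 0.019044.
u_2 = 0.019044 × 0.837 + 0.009 = 0.024940.
u_3 = 0.024940 × 0.837 + 0.009 = 0.029875.

Unemployment rate after three quarters ≈ 2.99%.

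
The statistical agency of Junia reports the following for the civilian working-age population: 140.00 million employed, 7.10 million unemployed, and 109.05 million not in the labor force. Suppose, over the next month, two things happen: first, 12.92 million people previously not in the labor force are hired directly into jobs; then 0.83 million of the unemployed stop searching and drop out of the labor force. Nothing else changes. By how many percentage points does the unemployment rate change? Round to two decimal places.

Initially, labor force = 140.00 + 7.10 = 147.10 million, so u = 7.10/147.10 = 4.83%.
After the first change, employed and labor force both rise by 12.92; unemployed unchanged → E = 152.92, U = 7.10, labor force = 160.02 million.
After the second change, unemployed and labor force both fall by 0.83 → E = 152.92, U = 6.27, labor force = 159.19 million.
New unemployment rate = 6.27 / 159.19 = 3.94%.
Change = 3.94% − 4.83% = −0.89 percentage points.

The unemployment rate changes by −0.89 percentage points.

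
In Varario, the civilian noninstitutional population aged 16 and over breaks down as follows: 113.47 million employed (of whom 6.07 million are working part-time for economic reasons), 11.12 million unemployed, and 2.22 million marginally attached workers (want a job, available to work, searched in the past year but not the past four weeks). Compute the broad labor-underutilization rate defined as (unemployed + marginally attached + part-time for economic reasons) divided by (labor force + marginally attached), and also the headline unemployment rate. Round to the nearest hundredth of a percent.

Labor force = 113.47 + 11.12 = 124.59 million.
Numerator = 11.12 + 2.22 + 6.07 = 19.41 million.
Denominator = 124.59 + 2.22 = 126.81 million.
Broad rate = 19.41 / 126.81 = 15.31%.
Headline unemployment rate = 11.12 / 124.59 = 8.93%.

Broad underutilization rate ≈ 15.31%; headline unemployment rate ≈ 8.93%.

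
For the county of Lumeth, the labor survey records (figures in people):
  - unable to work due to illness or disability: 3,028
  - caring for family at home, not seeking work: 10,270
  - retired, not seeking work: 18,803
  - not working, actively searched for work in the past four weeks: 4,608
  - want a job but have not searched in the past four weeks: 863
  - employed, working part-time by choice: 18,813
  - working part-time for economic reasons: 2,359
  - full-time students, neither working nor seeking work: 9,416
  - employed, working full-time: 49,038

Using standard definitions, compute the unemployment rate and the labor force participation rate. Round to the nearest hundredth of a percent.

Employed = 18,813 + 2,359 + 49,038 = 70,210 (anyone who worked, including part-time for economic reasons, counts as employed).
Unemployed = 4,608.
Labor force = 70,210 + 4,608 = 74,818.
Not in labor force = 3,028 + 10,270 + 18,803 + 863 + 9,416 = 42,380 (those not working and not actively searching are outside the labor force — including those who want a job but have given up searching).
Civilian working-age population = 74,818 + 42,380 = 117,198.
Unemployment rate = 4,608 / 74,818 = 6.16%.
Labor force participation rate = 74,818 / 117,198 = 63.84%.

Unemployment rate ≈ 6.16%; labor force participation rate ≈ 63.84%.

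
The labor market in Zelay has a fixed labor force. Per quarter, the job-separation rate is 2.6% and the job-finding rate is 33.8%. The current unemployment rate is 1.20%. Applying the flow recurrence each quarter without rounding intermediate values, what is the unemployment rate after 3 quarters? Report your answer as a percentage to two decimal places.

Unemployment rate after three quarters ≈ 5.61%.

With a fixed labor force, u_{t+1} = u_t + s·(1−u_t) − f·u_t = u_t·(1−s−f) + s.
Here 1−s−f = 0.636 and s = 0.026.
u_1 = 0.012000 × 0.636 + 0.026 = 0.033632.
u_2 = 0.033632 × 0.636 + 0.026 = 0.047390.
u_3 = 0.047390 × 0.636 + 0.026 = 0.056140.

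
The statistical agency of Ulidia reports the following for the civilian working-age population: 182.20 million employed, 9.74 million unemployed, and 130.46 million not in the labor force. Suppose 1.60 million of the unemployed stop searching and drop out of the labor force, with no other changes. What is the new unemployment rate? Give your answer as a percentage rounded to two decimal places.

New unemployment rate ≈ 4.28%.

Initially, labor force = 182.20 + 9.74 = 191.94 million, so u = 9.74/191.94 = 5.07%.
After the change, unemployed and labor force both fall by 1.60 → E = 182.20, U = 8.14, labor force = 190.34 million.
New unemployment rate = 8.14 / 190.34 = 4.28%.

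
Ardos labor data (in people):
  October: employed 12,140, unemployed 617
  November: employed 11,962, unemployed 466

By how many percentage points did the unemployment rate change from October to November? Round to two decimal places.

The unemployment rate changed by −1.09 percentage points.

October: labor force = 12,140 + 617 = 12,757; u = 617/12,757 = 4.84%.
November: labor force = 11,962 + 466 = 12,428; u = 466/12,428 = 3.75%.
Change = 3.75% − 4.84% = −1.09 pp.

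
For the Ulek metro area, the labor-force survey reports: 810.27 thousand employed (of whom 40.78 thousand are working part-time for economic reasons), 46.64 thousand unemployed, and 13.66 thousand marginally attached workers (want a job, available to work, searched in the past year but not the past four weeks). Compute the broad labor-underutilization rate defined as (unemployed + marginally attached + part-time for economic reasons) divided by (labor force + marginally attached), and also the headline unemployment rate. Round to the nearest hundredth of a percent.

Labor force = 810.27 + 46.64 = 856.91 thousand.
Numerator = 46.64 + 13.66 + 40.78 = 101.08 thousand.
Denominator = 856.91 + 13.66 = 870.57 thousand.
Broad rate = 101.08 / 870.57 = 11.61%.
Headline unemployment rate = 46.64 / 856.91 = 5.44%.

Broad underutilization rate ≈ 11.61%; headline unemployment rate ≈ 5.44%.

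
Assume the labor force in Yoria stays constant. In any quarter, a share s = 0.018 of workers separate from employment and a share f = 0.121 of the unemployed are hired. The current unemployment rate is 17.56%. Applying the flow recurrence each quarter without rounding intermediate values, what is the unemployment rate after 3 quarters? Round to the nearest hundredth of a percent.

With a fixed labor force, u_{t+1} = u_t + s·(1−u_t) − f·u_t = u_t·(1−s−f) + s.
Here 1−s−f = 0.861 and s = 0.018.
u_1 = 0.175600 × 0.861 + 0.018 = 0.169192.
u_2 = 0.169192 × 0.861 + 0.018 = 0.163674.
u_3 = 0.163674 × 0.861 + 0.018 = 0.158923.

Unemployment rate after three quarters ≈ 15.89%.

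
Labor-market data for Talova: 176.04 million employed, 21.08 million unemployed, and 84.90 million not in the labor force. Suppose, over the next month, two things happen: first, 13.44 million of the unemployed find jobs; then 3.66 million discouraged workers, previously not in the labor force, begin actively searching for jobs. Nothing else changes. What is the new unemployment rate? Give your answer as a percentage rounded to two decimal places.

New unemployment rate ≈ 5.63%.

Initially, labor force = 176.04 + 21.08 = 197.12 million, so u = 21.08/197.12 = 10.69%.
After the first change, unemployed falls and employed rises by 13.44; labor force unchanged → E = 189.48, U = 7.64, labor force = 197.12 million.
After the second change, unemployed and labor force both rise by 3.66 → E = 189.48, U = 11.30, labor force = 200.78 million.
New unemployment rate = 11.30 / 200.78 = 5.63%.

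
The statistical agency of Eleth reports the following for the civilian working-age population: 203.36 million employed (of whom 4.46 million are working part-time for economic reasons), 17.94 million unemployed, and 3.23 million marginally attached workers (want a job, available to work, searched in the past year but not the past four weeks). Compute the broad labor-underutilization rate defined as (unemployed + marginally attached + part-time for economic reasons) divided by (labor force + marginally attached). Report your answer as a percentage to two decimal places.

Broad underutilization rate ≈ 11.41%.

Labor force = 203.36 + 17.94 = 221.30 million.
Numerator = 17.94 + 3.23 + 4.46 = 25.63 million.
Denominator = 221.30 + 3.23 = 224.53 million.
Broad rate = 25.63 / 224.53 = 11.41%.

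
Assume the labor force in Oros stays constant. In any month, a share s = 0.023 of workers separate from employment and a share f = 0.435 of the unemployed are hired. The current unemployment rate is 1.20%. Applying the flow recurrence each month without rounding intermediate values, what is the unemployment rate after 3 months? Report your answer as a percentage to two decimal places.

With a fixed labor force, u_{t+1} = u_t + s·(1−u_t) − f·u_t = u_t·(1−s−f) + s.
Here 1−s−f = 0.542 and s = 0.023.
u_1 = 0.012000 × 0.542 + 0.023 = 0.029504.
u_2 = 0.029504 × 0.542 + 0.023 = 0.038991.
u_3 = 0.038991 × 0.542 + 0.023 = 0.044133.

Unemployment rate after three months ≈ 4.41%.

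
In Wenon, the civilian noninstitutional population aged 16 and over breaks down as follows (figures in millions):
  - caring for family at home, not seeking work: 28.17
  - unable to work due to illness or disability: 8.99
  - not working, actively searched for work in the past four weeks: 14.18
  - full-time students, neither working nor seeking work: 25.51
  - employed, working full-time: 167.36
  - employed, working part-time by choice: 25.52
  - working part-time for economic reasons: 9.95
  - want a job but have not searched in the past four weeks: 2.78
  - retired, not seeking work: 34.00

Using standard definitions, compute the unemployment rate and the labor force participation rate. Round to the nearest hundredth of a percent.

Employed = 167.36 + 25.52 + 9.95 = 202.83 million (anyone who worked, including part-time for economic reasons, counts as employed).
Unemployed = 14.18 million.
Labor force = 202.83 + 14.18 = 217.01 million.
Not in labor force = 28.17 + 8.99 + 25.51 + 2.78 + 34.00 = 99.45 million (those not working and not actively searching are outside the labor force — including those who want a job but have given up searching).
Civilian working-age population = 217.01 + 99.45 = 316.46 million.
Unemployment rate = 14.18 / 217.01 = 6.53%.
Labor force participation rate = 217.01 / 316.46 = 68.57%.

Unemployment rate ≈ 6.53%; labor force participation rate ≈ 68.57%.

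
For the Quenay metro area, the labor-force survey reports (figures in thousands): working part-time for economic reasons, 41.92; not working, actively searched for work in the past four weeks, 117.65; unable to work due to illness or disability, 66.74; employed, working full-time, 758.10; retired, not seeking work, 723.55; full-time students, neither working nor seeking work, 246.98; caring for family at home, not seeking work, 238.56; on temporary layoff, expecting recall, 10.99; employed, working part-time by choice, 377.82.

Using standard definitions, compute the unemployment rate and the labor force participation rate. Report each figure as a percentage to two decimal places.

Unemployment rate ≈ 9.85%; labor force participation rate ≈ 50.59%.

Employed = 41.92 + 758.10 + 377.82 = 1,177.84 thousand (anyone who worked, including part-time for economic reasons, counts as employed).
Unemployed = 117.65 + 10.99 = 128.64 thousand (jobless and actively searching, or on temporary layoff).
Labor force = 1,177.84 + 128.64 = 1,306.48 thousand.
Not in labor force = 66.74 + 723.55 + 246.98 + 238.56 = 1,275.83 thousand (those not working and not actively searching are outside the labor force).
Civilian working-age population = 1,306.48 + 1,275.83 = 2,582.31 thousand.
Unemployment rate = 128.64 / 1,306.48 = 9.85%.
Labor force participation rate = 1,306.48 / 2,582.31 = 50.59%.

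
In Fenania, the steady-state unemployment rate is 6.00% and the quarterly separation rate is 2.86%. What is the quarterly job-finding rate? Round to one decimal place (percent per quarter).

From u* = s/(s+f): f = s·(1−u)/u.
f = 2.86 × (1 − 0.0600) / 0.0600 = 2.6884 / 0.0600 ≈ 44.8% per quarter.

Job-finding rate ≈ 44.8% per quarter.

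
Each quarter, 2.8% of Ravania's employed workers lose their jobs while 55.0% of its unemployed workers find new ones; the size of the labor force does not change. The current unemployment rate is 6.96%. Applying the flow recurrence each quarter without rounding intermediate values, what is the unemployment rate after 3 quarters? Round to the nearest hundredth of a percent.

Unemployment rate after three quarters ≈ 5.00%.

With a fixed labor force, u_{t+1} = u_t + s·(1−u_t) − f·u_t = u_t·(1−s−f) + s.
Here 1−s−f = 0.422 and s = 0.028.
u_1 = 0.069600 × 0.422 + 0.028 = 0.057371.
u_2 = 0.057371 × 0.422 + 0.028 = 0.052211.
u_3 = 0.052211 × 0.422 + 0.028 = 0.050033.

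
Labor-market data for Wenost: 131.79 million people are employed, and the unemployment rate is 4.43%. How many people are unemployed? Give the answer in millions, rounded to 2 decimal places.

About 6.11 million are unemployed.

Let U be the number unemployed. The labor force is E + U, and U/(E+U) = 0.0443.
So U = 0.0443 × 131.79 / (1 − 0.0443) = 5.8383 / 0.9557 ≈ 6.11 million.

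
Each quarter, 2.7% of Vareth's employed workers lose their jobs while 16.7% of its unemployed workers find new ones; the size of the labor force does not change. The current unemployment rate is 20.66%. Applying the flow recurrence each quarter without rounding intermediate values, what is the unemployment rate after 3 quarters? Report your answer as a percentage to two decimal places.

With a fixed labor force, u_{t+1} = u_t + s·(1−u_t) − f·u_t = u_t·(1−s−f) + s.
Here 1−s−f = 0.806 and s = 0.027.
u_1 = 0.206600 × 0.806 + 0.027 = 0.193520.
u_2 = 0.193520 × 0.806 + 0.027 = 0.182977.
u_3 = 0.182977 × 0.806 + 0.027 = 0.174479.

Unemployment rate after three quarters ≈ 17.45%.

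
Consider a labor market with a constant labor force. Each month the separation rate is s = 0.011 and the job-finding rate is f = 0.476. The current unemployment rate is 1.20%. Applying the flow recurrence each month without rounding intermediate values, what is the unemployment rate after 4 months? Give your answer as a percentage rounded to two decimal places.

Unemployment rate after four months ≈ 2.19%.

With a fixed labor force, u_{t+1} = u_t + s·(1−u_t) − f·u_t = u_t·(1−s−f) + s.
Here 1−s−f = 0.513 and s = 0.011.
u_1 = 0.012000 × 0.513 + 0.011 = 0.017156.
u_2 = 0.017156 × 0.513 + 0.011 = 0.019801.
u_3 = 0.019801 × 0.513 + 0.011 = 0.021158.
u_4 = 0.021158 × 0.513 + 0.011 = 0.021854.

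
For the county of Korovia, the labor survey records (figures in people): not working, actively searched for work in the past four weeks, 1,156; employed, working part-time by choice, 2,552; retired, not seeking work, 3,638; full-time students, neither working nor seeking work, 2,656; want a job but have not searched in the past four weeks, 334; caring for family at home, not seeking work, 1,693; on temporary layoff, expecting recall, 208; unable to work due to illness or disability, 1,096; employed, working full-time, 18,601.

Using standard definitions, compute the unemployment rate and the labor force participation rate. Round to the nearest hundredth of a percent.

Employed = 2,552 + 18,601 = 21,153.
Unemployed = 1,156 + 208 = 1,364 (jobless and actively searching, or on temporary layoff).
Labor force = 21,153 + 1,364 = 22,517.
Not in labor force = 3,638 + 2,656 + 334 + 1,693 + 1,096 = 9,417 (those not working and not actively searching are outside the labor force — including those who want a job but have given up searching).
Civilian working-age population = 22,517 + 9,417 = 31,934.
Unemployment rate = 1,364 / 22,517 = 6.06%.
Labor force participation rate = 22,517 / 31,934 = 70.51%.

Unemployment rate ≈ 6.06%; labor force participation rate ≈ 70.51%.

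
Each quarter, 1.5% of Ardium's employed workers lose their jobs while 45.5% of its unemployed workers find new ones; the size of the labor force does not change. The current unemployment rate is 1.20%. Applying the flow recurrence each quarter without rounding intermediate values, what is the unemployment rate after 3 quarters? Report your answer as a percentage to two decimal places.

Unemployment rate after three quarters ≈ 2.90%.

With a fixed labor force, u_{t+1} = u_t + s·(1−u_t) − f·u_t = u_t·(1−s−f) + s.
Here 1−s−f = 0.530 and s = 0.015.
u_1 = 0.012000 × 0.530 + 0.015 = 0.021360.
u_2 = 0.021360 × 0.530 + 0.015 = 0.026321.
u_3 = 0.026321 × 0.530 + 0.015 = 0.028950.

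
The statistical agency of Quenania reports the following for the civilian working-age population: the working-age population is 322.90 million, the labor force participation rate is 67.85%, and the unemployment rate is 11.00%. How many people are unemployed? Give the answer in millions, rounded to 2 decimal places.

Labor force = 0.6785 × 322.90 = 219.09 million.
Unemployed = 0.1100 × 219.09 ≈ 24.10 million.

About 24.10 million are unemployed.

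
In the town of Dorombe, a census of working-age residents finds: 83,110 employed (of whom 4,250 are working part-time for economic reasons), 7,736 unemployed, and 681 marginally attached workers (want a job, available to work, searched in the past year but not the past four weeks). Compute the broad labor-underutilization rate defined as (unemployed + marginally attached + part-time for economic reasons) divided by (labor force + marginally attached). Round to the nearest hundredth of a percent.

Broad underutilization rate ≈ 13.84%.

Labor force = 83,110 + 7,736 = 90,846.
Numerator = 7,736 + 681 + 4,250 = 12,667.
Denominator = 90,846 + 681 = 91,527.
Broad rate = 12,667 / 91,527 = 13.84%.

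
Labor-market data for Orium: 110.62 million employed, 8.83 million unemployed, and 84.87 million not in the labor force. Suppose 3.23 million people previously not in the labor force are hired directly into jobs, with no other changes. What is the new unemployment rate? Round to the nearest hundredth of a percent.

New unemployment rate ≈ 7.20%.

Initially, labor force = 110.62 + 8.83 = 119.45 million, so u = 8.83/119.45 = 7.39%.
After the change, employed and labor force both rise by 3.23; unemployed unchanged → E = 113.85, U = 8.83, labor force = 122.68 million.
New unemployment rate = 8.83 / 122.68 = 7.20%.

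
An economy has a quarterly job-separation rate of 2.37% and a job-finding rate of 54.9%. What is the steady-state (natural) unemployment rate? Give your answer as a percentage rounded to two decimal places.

Steady-state unemployment rate ≈ 4.14%.

At steady state the flows balance: s·E = f·U, so U/(E+U) = s/(s+f).
u* = 2.37 / (2.37 + 54.9) = 2.37 / 57.27 = 4.14%.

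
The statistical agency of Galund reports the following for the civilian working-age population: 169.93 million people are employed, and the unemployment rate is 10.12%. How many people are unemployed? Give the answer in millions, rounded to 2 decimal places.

About 19.13 million are unemployed.

Let U be the number unemployed. The labor force is E + U, and U/(E+U) = 0.1012.
So U = 0.1012 × 169.93 / (1 − 0.1012) = 17.1969 / 0.8988 ≈ 19.13 million.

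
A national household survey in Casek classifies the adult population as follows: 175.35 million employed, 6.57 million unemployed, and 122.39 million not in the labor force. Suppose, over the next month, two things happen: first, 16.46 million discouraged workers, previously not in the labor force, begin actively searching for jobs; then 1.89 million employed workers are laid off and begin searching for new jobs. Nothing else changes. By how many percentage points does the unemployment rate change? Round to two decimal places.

The unemployment rate changes by +8.95 percentage points.

Initially, labor force = 175.35 + 6.57 = 181.92 million, so u = 6.57/181.92 = 3.61%.
After the first change, unemployed and labor force both rise by 16.46 → E = 175.35, U = 23.03, labor force = 198.38 million.
After the second change, employed falls and unemployed rises by 1.89; labor force unchanged → E = 173.46, U = 24.92, labor force = 198.38 million.
New unemployment rate = 24.92 / 198.38 = 12.56%.
Change = 12.56% − 3.61% = +8.95 percentage points.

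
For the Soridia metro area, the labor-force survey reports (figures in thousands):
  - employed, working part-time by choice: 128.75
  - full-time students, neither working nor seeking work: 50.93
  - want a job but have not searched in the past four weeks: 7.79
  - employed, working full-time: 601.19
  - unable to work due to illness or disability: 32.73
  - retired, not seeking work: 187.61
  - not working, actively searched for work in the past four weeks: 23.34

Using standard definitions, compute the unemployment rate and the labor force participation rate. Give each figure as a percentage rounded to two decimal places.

Employed = 128.75 + 601.19 = 729.94 thousand.
Unemployed = 23.34 thousand.
Labor force = 729.94 + 23.34 = 753.28 thousand.
Not in labor force = 50.93 + 7.79 + 32.73 + 187.61 = 279.06 thousand (those not working and not actively searching are outside the labor force — including those who want a job but have given up searching).
Civilian working-age population = 753.28 + 279.06 = 1,032.34 thousand.
Unemployment rate = 23.34 / 753.28 = 3.10%.
Labor force participation rate = 753.28 / 1,032.34 = 72.97%.

Unemployment rate ≈ 3.10%; labor force participation rate ≈ 72.97%.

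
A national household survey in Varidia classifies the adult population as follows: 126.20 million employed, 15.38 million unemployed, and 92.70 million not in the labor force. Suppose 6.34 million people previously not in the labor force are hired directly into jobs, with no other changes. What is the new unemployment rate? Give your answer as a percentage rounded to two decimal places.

Initially, labor force = 126.20 + 15.38 = 141.58 million, so u = 15.38/141.58 = 10.86%.
After the change, employed and labor force both rise by 6.34; unemployed unchanged → E = 132.54, U = 15.38, labor force = 147.92 million.
New unemployment rate = 15.38 / 147.92 = 10.40%.

New unemployment rate ≈ 10.40%.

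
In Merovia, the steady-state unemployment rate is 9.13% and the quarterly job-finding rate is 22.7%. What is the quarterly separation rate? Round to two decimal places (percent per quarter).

From u* = s/(s+f): s = u·f/(1−u).
s = 0.0913 × 22.7 / (1 − 0.0913) = 2.0725 / 0.9087 ≈ 2.28% per quarter.

Separation rate ≈ 2.28% per quarter.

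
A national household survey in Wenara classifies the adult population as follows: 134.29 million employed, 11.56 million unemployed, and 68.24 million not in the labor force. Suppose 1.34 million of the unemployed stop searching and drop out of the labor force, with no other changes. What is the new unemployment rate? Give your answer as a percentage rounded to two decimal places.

Initially, labor force = 134.29 + 11.56 = 145.85 million, so u = 11.56/145.85 = 7.93%.
After the change, unemployed and labor force both fall by 1.34 → E = 134.29, U = 10.22, labor force = 144.51 million.
New unemployment rate = 10.22 / 144.51 = 7.07%.

New unemployment rate ≈ 7.07%.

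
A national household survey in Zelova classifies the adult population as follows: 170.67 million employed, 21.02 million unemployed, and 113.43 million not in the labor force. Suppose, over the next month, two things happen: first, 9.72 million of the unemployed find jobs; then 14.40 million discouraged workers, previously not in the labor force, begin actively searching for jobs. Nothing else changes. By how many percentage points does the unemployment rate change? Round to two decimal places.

The unemployment rate changes by +1.50 percentage points.

Initially, labor force = 170.67 + 21.02 = 191.69 million, so u = 21.02/191.69 = 10.97%.
After the first change, unemployed falls and employed rises by 9.72; labor force unchanged → E = 180.39, U = 11.30, labor force = 191.69 million.
After the second change, unemployed and labor force both rise by 14.40 → E = 180.39, U = 25.70, labor force = 206.09 million.
New unemployment rate = 25.70 / 206.09 = 12.47%.
Change = 12.47% − 10.97% = +1.50 percentage points.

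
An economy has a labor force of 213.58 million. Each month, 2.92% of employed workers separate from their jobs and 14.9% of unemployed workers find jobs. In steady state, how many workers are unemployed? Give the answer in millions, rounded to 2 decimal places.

Steady-state unemployment rate u* = s/(s+f) = 2.92/(2.92+14.9) = 0.163861.
Unemployed = u* × labor force = 0.163861 × 213.58 ≈ 35.00 million.

About 35.00 million are unemployed in steady state.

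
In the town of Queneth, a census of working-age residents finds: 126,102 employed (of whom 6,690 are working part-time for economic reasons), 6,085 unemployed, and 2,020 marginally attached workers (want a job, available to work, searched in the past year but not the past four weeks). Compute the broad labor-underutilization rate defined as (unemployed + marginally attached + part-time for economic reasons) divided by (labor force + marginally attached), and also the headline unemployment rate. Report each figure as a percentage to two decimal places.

Labor force = 126,102 + 6,085 = 132,187.
Numerator = 6,085 + 2,020 + 6,690 = 14,795.
Denominator = 132,187 + 2,020 = 134,207.
Broad rate = 14,795 / 134,207 = 11.02%.
Headline unemployment rate = 6,085 / 132,187 = 4.60%.

Broad underutilization rate ≈ 11.02%; headline unemployment rate ≈ 4.60%.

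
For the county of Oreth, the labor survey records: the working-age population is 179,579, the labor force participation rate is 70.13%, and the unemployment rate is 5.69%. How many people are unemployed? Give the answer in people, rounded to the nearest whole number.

About 7,166 are unemployed.

Labor force = 0.7013 × 179,579 = 125,939.
Unemployed = 0.0569 × 125,939 ≈ 7,166.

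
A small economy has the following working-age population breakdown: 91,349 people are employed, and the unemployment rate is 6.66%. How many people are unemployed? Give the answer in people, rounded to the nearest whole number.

About 6,518 are unemployed.

Let U be the number unemployed. The labor force is E + U, and U/(E+U) = 0.0666.
So U = 0.0666 × 91,349 / (1 − 0.0666) = 6083.84 / 0.9334 ≈ 6,518.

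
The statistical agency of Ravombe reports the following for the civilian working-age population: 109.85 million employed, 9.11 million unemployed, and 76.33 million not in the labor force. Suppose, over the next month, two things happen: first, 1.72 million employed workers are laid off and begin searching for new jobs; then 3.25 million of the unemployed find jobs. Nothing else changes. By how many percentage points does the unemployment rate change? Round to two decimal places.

Initially, labor force = 109.85 + 9.11 = 118.96 million, so u = 9.11/118.96 = 7.66%.
After the first change, employed falls and unemployed rises by 1.72; labor force unchanged → E = 108.13, U = 10.83, labor force = 118.96 million.
After the second change, unemployed falls and employed rises by 3.25; labor force unchanged → E = 111.38, U = 7.58, labor force = 118.96 million.
New unemployment rate = 7.58 / 118.96 = 6.37%.
Change = 6.37% − 7.66% = −1.29 percentage points.

The unemployment rate changes by −1.29 percentage points.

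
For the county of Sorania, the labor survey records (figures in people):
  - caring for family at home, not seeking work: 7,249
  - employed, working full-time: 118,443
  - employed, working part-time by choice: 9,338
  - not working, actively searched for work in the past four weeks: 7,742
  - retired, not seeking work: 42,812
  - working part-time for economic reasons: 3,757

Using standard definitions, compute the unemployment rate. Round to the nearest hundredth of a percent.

Unemployment rate ≈ 5.56%.

Employed = 118,443 + 9,338 + 3,757 = 131,538 (anyone who worked, including part-time for economic reasons, counts as employed).
Unemployed = 7,742.
Labor force = 131,538 + 7,742 = 139,280.
Unemployment rate = 7,742 / 139,280 = 5.56%.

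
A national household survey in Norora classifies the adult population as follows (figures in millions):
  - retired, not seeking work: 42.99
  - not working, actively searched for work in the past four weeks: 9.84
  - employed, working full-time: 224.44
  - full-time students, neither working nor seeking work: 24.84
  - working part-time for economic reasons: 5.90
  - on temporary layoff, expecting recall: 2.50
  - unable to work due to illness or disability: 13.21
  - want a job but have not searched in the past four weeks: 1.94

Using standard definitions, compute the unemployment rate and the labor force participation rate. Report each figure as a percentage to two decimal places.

Unemployment rate ≈ 5.08%; labor force participation rate ≈ 74.52%.

Employed = 224.44 + 5.90 = 230.34 million (anyone who worked, including part-time for economic reasons, counts as employed).
Unemployed = 9.84 + 2.50 = 12.34 million (jobless and actively searching, or on temporary layoff).
Labor force = 230.34 + 12.34 = 242.68 million.
Not in labor force = 42.99 + 24.84 + 13.21 + 1.94 = 82.98 million (those not working and not actively searching are outside the labor force — including those who want a job but have given up searching).
Civilian working-age population = 242.68 + 82.98 = 325.66 million.
Unemployment rate = 12.34 / 242.68 = 5.08%.
Labor force participation rate = 242.68 / 325.66 = 74.52%.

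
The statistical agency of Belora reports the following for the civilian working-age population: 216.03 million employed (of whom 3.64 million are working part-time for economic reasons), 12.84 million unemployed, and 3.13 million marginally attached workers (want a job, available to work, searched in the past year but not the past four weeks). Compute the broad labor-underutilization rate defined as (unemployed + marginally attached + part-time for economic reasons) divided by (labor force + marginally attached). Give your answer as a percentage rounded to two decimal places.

Broad underutilization rate ≈ 8.45%.

Labor force = 216.03 + 12.84 = 228.87 million.
Numerator = 12.84 + 3.13 + 3.64 = 19.61 million.
Denominator = 228.87 + 3.13 = 232.00 million.
Broad rate = 19.61 / 232.00 = 8.45%.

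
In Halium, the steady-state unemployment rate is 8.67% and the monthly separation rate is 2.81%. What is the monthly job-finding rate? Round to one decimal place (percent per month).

Job-finding rate ≈ 29.6% per month.

From u* = s/(s+f): f = s·(1−u)/u.
f = 2.81 × (1 − 0.0867) / 0.0867 = 2.5664 / 0.0867 ≈ 29.6% per month.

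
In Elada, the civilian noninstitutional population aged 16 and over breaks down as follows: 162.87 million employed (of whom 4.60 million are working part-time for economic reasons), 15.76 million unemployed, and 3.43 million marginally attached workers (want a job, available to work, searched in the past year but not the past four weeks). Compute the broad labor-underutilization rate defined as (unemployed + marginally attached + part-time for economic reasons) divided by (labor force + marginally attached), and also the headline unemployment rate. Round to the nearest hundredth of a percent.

Labor force = 162.87 + 15.76 = 178.63 million.
Numerator = 15.76 + 3.43 + 4.60 = 23.79 million.
Denominator = 178.63 + 3.43 = 182.06 million.
Broad rate = 23.79 / 182.06 = 13.07%.
Headline unemployment rate = 15.76 / 178.63 = 8.82%.

Broad underutilization rate ≈ 13.07%; headline unemployment rate ≈ 8.82%.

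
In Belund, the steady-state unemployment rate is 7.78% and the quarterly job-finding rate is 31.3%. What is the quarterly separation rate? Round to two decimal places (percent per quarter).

From u* = s/(s+f): s = u·f/(1−u).
s = 0.0778 × 31.3 / (1 − 0.0778) = 2.4351 / 0.9222 ≈ 2.64% per quarter.

Separation rate ≈ 2.64% per quarter.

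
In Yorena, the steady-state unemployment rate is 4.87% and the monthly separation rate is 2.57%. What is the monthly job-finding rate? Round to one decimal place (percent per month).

Job-finding rate ≈ 50.2% per month.

From u* = s/(s+f): f = s·(1−u)/u.
f = 2.57 × (1 − 0.0487) / 0.0487 = 2.4448 / 0.0487 ≈ 50.2% per month.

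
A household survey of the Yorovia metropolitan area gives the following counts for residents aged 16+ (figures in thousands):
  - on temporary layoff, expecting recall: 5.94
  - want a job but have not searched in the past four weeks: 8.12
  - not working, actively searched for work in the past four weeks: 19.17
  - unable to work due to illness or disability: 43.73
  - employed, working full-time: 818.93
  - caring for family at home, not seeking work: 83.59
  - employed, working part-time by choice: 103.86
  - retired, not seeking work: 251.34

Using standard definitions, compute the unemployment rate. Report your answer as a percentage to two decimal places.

Employed = 818.93 + 103.86 = 922.79 thousand.
Unemployed = 5.94 + 19.17 = 25.11 thousand (jobless and actively searching, or on temporary layoff).
Labor force = 922.79 + 25.11 = 947.90 thousand.
Unemployment rate = 25.11 / 947.90 = 2.65%.

Unemployment rate ≈ 2.65%.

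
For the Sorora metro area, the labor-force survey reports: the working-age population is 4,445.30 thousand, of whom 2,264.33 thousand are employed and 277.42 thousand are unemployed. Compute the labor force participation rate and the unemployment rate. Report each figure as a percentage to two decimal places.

Labor force participation rate ≈ 57.18%; unemployment rate ≈ 10.91%.

Labor force = employed + unemployed = 2,264.33 + 277.42 = 2,541.75 thousand.
Unemployment rate = 277.42 / 2,541.75 = 10.91%.
Labor force participation rate = 2,541.75 / 4,445.30 = 57.18%.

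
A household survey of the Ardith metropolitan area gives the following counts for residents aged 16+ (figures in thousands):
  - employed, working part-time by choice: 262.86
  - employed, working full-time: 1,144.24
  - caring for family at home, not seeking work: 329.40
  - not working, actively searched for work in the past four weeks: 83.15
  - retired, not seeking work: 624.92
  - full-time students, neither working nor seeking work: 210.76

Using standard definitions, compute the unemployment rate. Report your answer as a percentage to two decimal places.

Unemployment rate ≈ 5.58%.

Employed = 262.86 + 1,144.24 = 1,407.10 thousand.
Unemployed = 83.15 thousand.
Labor force = 1,407.10 + 83.15 = 1,490.25 thousand.
Unemployment rate = 83.15 / 1,490.25 = 5.58%.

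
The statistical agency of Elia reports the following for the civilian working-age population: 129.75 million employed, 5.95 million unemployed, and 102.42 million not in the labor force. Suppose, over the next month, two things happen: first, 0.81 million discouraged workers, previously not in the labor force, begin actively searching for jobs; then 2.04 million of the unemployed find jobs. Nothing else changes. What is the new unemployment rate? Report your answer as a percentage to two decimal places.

New unemployment rate ≈ 3.46%.

Initially, labor force = 129.75 + 5.95 = 135.70 million, so u = 5.95/135.70 = 4.38%.
After the first change, unemployed and labor force both rise by 0.81 → E = 129.75, U = 6.76, labor force = 136.51 million.
After the second change, unemployed falls and employed rises by 2.04; labor force unchanged → E = 131.79, U = 4.72, labor force = 136.51 million.
New unemployment rate = 4.72 / 136.51 = 3.46%.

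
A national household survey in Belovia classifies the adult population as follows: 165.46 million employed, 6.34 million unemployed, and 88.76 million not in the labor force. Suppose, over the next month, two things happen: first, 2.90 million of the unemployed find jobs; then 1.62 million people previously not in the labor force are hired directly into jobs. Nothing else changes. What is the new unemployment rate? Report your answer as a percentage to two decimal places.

New unemployment rate ≈ 1.98%.

Initially, labor force = 165.46 + 6.34 = 171.80 million, so u = 6.34/171.80 = 3.69%.
After the first change, unemployed falls and employed rises by 2.90; labor force unchanged → E = 168.36, U = 3.44, labor force = 171.80 million.
After the second change, employed and labor force both rise by 1.62; unemployed unchanged → E = 169.98, U = 3.44, labor force = 173.42 million.
New unemployment rate = 3.44 / 173.42 = 1.98%.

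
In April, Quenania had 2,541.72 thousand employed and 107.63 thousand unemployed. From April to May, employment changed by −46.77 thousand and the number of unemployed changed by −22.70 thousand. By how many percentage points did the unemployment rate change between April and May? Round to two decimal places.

April: labor force = 2,541.72 + 107.63 = 2,649.35; u = 107.63/2,649.35 = 4.06%.
May: labor force = 2,494.95 + 84.93 = 2,579.88; u = 84.93/2,579.88 = 3.29%.
Change = 3.29% − 4.06% = −0.77 pp.

The unemployment rate changed by −0.77 percentage points.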